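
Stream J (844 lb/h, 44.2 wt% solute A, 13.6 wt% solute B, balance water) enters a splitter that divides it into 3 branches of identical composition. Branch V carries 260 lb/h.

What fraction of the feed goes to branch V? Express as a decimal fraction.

0.308

Fraction to V = 260/844 = 0.3081.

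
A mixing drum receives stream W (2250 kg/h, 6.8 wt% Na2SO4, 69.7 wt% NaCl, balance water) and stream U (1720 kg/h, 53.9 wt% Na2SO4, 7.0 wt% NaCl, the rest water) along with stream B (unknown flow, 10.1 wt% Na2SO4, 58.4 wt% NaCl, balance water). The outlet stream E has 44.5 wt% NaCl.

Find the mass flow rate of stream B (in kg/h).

Let B be the unknown flow. Total out = 3970 + B.
NaCl balance: 1688.7 + 0.584·B = 0.445·(3970 + B)
(0.584 − 0.445)·B = 0.445×3970 − 1688.7 = 78
B = 78 / 0.139 = 561.15 kg/h

561.2 kg/h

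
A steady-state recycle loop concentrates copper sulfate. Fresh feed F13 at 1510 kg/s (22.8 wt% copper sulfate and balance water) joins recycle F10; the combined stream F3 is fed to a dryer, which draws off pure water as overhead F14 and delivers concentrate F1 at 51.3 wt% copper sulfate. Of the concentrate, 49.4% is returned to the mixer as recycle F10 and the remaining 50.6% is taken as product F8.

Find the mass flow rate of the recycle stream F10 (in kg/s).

655.2 kg/s

Overall copper sulfate balance (none leaves overhead): copper sulfate in fresh feed = copper sulfate in product, i.e. 1510×0.228 = (1−0.494)·F1·0.513.
F1 = 344.28/(0.513×0.506) = 1326.3 kg/s.
Recycle F10 = 0.494×1326.3 = 655.2 kg/s.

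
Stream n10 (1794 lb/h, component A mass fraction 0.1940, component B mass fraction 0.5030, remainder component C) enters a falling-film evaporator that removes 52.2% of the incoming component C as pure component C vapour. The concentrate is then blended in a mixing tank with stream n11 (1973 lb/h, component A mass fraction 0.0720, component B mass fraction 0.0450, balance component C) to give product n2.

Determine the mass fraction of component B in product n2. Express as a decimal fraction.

0.2846

Vapour removed = 0.522×0.303×1794 = 283.75 lb/h; concentrate = 1510.3 lb/h.
component B reaching the mixer = 902.38 (from concentrate) + 1973×0.045 = 991.17 lb/h.
Product flow = 1510.3 + 1973 = 3483.3 lb/h; component B fraction = 0.2846.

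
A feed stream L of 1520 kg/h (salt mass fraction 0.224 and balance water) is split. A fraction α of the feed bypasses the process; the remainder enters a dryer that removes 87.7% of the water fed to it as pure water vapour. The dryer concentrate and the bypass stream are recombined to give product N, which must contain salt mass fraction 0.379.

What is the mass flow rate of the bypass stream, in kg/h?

All 1520×0.224 = 340.48 kg/h of salt reaches N, so N = 340.48/0.379 = 898.36 kg/h and vapour = 621.64 kg/h.
The evaporator receives (1−α)·1520 of feed at 0.776 water and removes 0.877 of that water:
0.877×0.776×(1−α)×1520 = 621.64
(1−α) = 621.64/1034.4 = 0.6009;  α = 0.3991.
Bypass flow = 0.3991×1520 = 606.57 kg/h.

606.6 kg/h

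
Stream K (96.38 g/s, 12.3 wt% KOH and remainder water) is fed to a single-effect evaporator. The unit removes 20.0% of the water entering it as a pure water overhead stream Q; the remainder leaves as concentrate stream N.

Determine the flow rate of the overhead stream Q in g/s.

water entering = 96.38×0.877 = 84.525 g/s; overhead removed = 0.200×84.525 = 16.905 g/s.

16.91 g/s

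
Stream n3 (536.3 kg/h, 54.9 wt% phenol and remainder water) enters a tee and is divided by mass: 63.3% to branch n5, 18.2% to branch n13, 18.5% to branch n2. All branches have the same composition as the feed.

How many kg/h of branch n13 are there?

97.61 kg/h

Branch n13 flow = 0.182×536.3 = 97.607 kg/h.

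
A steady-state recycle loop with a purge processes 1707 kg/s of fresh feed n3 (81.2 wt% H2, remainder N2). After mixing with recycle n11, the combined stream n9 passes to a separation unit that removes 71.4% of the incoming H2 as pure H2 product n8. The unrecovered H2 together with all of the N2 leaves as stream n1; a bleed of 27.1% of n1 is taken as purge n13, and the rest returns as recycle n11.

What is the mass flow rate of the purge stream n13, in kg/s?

456.6 kg/s

N2 enters only via n3 and leaves only via the purge: 1707×0.188 = 0.271×(N2 in n1), and the separation unit passes all N2, so N2 in n9 = N2 in n1 = 1184.2 kg/s.
H2 in n9: m_A = 1707×0.812 + (1−0.271)·(1−0.714)·m_A, so m_A = 1386.1/0.7915 = 1751.2 kg/s.
n1 = (1−0.714)×1751.2 + 1184.2 = 1685 kg/s.
Purge n13 = 0.271×1685 = 456.64 kg/s.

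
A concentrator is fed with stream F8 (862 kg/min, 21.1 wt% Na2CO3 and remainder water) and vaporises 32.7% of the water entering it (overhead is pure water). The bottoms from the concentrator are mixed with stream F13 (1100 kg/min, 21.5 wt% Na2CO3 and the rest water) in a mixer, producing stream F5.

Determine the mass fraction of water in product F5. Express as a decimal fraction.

0.759

Vapour removed = 0.327×0.789×862 = 222.4 kg/min; concentrate = 639.6 kg/min.
water reaching the mixer = 457.72 (from concentrate) + 1100×0.785 = 1321.2 kg/min.
Product flow = 639.6 + 1100 = 1739.6 kg/min; water fraction = 0.759.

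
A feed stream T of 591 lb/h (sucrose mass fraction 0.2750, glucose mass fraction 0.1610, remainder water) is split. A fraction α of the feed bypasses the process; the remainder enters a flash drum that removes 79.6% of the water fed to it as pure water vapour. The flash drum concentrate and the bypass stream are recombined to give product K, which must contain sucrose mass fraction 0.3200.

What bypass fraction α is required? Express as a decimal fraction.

All 591×0.275 = 162.53 lb/h of sucrose reaches K, so K = 162.53/0.320 = 507.89 lb/h and vapour = 83.109 lb/h.
The evaporator receives (1−α)·591 of feed at 0.564 water and removes 0.796 of that water:
0.796×0.564×(1−α)×591 = 83.109
(1−α) = 83.109/265.33 = 0.3132;  α = 0.6868.

0.687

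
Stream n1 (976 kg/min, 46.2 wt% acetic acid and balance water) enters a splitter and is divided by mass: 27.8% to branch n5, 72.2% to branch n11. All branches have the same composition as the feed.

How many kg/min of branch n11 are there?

704.7 kg/min

Branch n11 flow = 0.722×976 = 704.67 kg/min.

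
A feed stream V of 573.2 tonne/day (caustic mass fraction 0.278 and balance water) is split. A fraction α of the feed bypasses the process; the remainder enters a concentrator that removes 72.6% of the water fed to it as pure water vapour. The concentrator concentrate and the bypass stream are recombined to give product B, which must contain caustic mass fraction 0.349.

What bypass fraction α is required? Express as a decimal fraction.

0.612

All 573.2×0.278 = 159.35 tonne/day of caustic reaches B, so B = 159.35/0.349 = 456.59 tonne/day and vapour = 116.61 tonne/day.
The evaporator receives (1−α)·573.2 of feed at 0.722 water and removes 0.726 of that water:
0.726×0.722×(1−α)×573.2 = 116.61
(1−α) = 116.61/300.46 = 0.3881;  α = 0.6119.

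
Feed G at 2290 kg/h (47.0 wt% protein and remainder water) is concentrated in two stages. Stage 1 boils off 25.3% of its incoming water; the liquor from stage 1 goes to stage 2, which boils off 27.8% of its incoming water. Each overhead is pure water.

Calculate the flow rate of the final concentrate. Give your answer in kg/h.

water in feed = 2290×0.530 = 1213.7 kg/h.
After stage 1: water left = (1−0.253)×1213.7 = 906.63; stream total = 1982.9 kg/h.
After stage 2: water left = (1−0.278)×906.63 = 654.59; final concentrate = 1730.9 kg/h.

1731 kg/h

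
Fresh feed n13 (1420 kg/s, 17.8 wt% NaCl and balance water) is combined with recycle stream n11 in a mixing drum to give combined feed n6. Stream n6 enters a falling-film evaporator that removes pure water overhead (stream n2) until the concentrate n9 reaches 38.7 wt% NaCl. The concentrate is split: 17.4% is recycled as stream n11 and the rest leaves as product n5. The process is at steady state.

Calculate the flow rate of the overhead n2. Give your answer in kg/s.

Overall NaCl balance (none leaves overhead): NaCl in fresh feed = NaCl in product, i.e. 1420×0.178 = (1−0.174)·n9·0.387.
n9 = 252.76/(0.387×0.826) = 790.71 kg/s.
Recycle n11 = 0.174×790.71 = 137.58 kg/s.
Combined feed n6 = 1420 + 137.58 = 1557.6 kg/s.
Overhead n2 = n6 − n9 = 1557.6 − 790.71 = 766.87 kg/s.

766.9 kg/s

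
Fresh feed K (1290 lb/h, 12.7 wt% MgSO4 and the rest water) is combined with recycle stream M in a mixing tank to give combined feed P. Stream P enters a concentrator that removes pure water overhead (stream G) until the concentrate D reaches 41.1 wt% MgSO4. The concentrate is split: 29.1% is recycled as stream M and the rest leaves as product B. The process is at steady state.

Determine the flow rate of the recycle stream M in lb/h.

163.6 lb/h

Overall MgSO4 balance (none leaves overhead): MgSO4 in fresh feed = MgSO4 in product, i.e. 1290×0.127 = (1−0.291)·D·0.411.
D = 163.83/(0.411×0.709) = 562.22 lb/h.
Recycle M = 0.291×562.22 = 163.61 lb/h.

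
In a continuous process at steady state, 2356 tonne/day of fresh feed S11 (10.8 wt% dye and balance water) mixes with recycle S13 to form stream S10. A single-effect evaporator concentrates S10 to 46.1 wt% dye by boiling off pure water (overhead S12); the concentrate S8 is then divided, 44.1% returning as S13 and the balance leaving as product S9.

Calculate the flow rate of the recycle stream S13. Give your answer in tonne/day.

435.4 tonne/day

Overall dye balance (none leaves overhead): dye in fresh feed = dye in product, i.e. 2356×0.108 = (1−0.441)·S8·0.461.
S8 = 254.45/(0.461×0.559) = 987.38 tonne/day.
Recycle S13 = 0.441×987.38 = 435.44 tonne/day.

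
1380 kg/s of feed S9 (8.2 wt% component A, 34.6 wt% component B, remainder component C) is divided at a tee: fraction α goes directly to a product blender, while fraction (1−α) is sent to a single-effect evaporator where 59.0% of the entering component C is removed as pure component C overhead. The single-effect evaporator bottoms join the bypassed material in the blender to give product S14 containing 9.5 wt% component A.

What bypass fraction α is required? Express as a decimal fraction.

0.595

All 1380×0.082 = 113.16 kg/s of component A reaches S14, so S14 = 113.16/0.095 = 1191.2 kg/s and vapour = 188.84 kg/s.
The evaporator receives (1−α)·1380 of feed at 0.572 component C and removes 0.590 of that component C:
0.590×0.572×(1−α)×1380 = 188.84
(1−α) = 188.84/465.72 = 0.4055;  α = 0.5945.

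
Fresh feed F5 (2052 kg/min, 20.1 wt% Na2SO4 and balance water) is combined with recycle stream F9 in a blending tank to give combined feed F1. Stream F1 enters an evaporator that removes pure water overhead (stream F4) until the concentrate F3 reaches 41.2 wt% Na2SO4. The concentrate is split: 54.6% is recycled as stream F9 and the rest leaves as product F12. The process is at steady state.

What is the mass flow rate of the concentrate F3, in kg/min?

Overall Na2SO4 balance (none leaves overhead): Na2SO4 in fresh feed = Na2SO4 in product, i.e. 2052×0.201 = (1−0.546)·F3·0.412.
F3 = 412.45/(0.412×0.454) = 2205.1 kg/min.

2205 kg/min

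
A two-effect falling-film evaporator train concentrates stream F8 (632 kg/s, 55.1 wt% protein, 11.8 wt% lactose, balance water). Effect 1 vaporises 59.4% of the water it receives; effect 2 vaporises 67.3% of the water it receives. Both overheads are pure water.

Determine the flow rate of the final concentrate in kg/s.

450.6 kg/s

water in feed = 632×0.331 = 209.19 kg/s.
After stage 1: water left = (1−0.594)×209.19 = 84.932; stream total = 507.74 kg/s.
After stage 2: water left = (1−0.673)×84.932 = 27.773; final concentrate = 450.58 kg/s.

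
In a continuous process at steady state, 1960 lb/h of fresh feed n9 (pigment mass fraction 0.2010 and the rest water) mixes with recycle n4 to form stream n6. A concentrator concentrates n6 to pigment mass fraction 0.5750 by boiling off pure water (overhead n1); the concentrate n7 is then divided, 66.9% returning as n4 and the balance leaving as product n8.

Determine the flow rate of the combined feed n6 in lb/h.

Overall pigment balance (none leaves overhead): pigment in fresh feed = pigment in product, i.e. 1960×0.201 = (1−0.669)·n7·0.575.
n7 = 393.96/(0.575×0.331) = 2069.9 lb/h.
Recycle n4 = 0.669×2069.9 = 1384.8 lb/h.
Combined feed n6 = 1960 + 1384.8 = 3344.8 lb/h.

3345 lb/h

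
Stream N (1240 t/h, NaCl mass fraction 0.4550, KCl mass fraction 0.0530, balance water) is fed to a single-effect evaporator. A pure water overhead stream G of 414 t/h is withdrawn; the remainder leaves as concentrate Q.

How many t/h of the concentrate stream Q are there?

Concentrate = 1240 − 414 = 826 t/h.

826 t/h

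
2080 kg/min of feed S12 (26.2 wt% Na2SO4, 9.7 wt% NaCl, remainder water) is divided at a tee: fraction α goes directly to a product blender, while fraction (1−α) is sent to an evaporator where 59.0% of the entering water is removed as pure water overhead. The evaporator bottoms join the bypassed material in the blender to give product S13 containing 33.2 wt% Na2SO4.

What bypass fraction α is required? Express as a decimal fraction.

0.442

All 2080×0.262 = 544.96 kg/min of Na2SO4 reaches S13, so S13 = 544.96/0.332 = 1641.4 kg/min and vapour = 438.55 kg/min.
The evaporator receives (1−α)·2080 of feed at 0.641 water and removes 0.590 of that water:
0.590×0.641×(1−α)×2080 = 438.55
(1−α) = 438.55/786.64 = 0.5575;  α = 0.4425.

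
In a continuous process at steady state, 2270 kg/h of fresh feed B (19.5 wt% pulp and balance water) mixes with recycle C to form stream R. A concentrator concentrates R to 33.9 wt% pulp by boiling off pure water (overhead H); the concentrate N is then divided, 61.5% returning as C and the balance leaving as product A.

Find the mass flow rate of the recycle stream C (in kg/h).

2086 kg/h

Overall pulp balance (none leaves overhead): pulp in fresh feed = pulp in product, i.e. 2270×0.195 = (1−0.615)·N·0.339.
N = 442.65/(0.339×0.385) = 3391.6 kg/h.
Recycle C = 0.615×3391.6 = 2085.8 kg/h.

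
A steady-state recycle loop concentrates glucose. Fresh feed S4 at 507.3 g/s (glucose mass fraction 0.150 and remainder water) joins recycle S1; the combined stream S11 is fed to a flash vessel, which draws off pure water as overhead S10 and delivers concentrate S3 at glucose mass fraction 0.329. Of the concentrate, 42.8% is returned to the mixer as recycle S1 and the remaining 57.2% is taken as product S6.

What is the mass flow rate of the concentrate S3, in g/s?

404.4 g/s

Overall glucose balance (none leaves overhead): glucose in fresh feed = glucose in product, i.e. 507.3×0.150 = (1−0.428)·S3·0.329.
S3 = 76.095/(0.329×0.572) = 404.36 g/s.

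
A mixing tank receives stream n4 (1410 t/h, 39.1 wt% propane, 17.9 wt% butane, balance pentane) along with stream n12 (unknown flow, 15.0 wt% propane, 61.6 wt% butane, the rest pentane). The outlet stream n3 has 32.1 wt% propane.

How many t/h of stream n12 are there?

Let n12 be the unknown flow. Total out = 1410 + n12.
propane balance: 551.31 + 0.150·n12 = 0.321·(1410 + n12)
(0.150 − 0.321)·n12 = 0.321×1410 − 551.31 = -98.7
n12 = -98.7 / -0.171 = 577.19 t/h

577.2 t/h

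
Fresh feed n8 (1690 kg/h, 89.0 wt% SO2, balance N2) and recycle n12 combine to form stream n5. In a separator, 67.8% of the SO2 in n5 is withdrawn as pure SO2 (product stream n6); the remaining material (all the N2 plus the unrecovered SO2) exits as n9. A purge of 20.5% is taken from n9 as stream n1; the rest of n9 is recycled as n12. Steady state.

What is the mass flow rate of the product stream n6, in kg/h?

SO2 in n5: m_A = 1690×0.890 + (1−0.205)·(1−0.678)·m_A, so m_A = 1504.1/0.7440 = 2021.6 kg/h.
Product n6 = 0.678×2021.6 = 1370.7 kg/h.

1371 kg/h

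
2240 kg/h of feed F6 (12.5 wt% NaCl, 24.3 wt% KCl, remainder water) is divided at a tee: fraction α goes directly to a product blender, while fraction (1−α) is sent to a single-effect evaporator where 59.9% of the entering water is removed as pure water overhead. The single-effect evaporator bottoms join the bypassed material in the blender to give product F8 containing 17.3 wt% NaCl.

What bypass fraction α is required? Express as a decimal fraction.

All 2240×0.125 = 280 kg/h of NaCl reaches F8, so F8 = 280/0.173 = 1618.5 kg/h and vapour = 621.5 kg/h.
The evaporator receives (1−α)·2240 of feed at 0.632 water and removes 0.599 of that water:
0.599×0.632×(1−α)×2240 = 621.5
(1−α) = 621.5/847.99 = 0.7329;  α = 0.2671.

0.267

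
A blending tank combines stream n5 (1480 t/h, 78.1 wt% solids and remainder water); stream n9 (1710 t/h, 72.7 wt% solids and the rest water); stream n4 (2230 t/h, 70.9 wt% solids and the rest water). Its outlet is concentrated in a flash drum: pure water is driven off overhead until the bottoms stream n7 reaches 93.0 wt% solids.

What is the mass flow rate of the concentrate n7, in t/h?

4280 t/h

solids entering = 1480×0.781 + 1710×0.727 + 2230×0.709 = 3980.1 t/h.
All solids reports to n7, so n7 = 3980.1/0.930 = 4279.7 t/h.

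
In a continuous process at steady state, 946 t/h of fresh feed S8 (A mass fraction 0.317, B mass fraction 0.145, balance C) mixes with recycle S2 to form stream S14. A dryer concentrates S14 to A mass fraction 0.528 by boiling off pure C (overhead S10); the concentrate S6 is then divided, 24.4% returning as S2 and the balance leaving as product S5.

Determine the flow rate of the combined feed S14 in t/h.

Overall A balance (none leaves overhead): A in fresh feed = A in product, i.e. 946×0.317 = (1−0.244)·S6·0.528.
S6 = 299.88/(0.528×0.756) = 751.27 t/h.
Recycle S2 = 0.244×751.27 = 183.31 t/h.
Combined feed S14 = 946 + 183.31 = 1129.3 t/h.

1129 t/h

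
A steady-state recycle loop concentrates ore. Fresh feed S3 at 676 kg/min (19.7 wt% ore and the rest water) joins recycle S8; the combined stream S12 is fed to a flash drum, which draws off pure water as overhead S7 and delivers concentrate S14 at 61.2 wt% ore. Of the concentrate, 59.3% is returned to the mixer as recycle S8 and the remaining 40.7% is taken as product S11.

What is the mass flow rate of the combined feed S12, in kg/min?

Overall ore balance (none leaves overhead): ore in fresh feed = ore in product, i.e. 676×0.197 = (1−0.593)·S14·0.612.
S14 = 133.17/(0.612×0.407) = 534.65 kg/min.
Recycle S8 = 0.593×534.65 = 317.05 kg/min.
Combined feed S12 = 676 + 317.05 = 993.05 kg/min.

993 kg/min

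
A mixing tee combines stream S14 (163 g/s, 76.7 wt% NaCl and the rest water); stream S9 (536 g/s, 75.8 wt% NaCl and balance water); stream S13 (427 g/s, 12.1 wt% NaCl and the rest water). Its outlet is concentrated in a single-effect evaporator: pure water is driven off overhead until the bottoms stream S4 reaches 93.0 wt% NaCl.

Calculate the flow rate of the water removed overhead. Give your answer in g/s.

499.1 g/s

NaCl entering = 163×0.767 + 536×0.758 + 427×0.121 = 582.98 g/s.
All NaCl reports to S4, so S4 = 582.98/0.930 = 626.86 g/s.
Total feed = 1126 g/s; overhead = 1126 − 626.86 = 499.14 g/s.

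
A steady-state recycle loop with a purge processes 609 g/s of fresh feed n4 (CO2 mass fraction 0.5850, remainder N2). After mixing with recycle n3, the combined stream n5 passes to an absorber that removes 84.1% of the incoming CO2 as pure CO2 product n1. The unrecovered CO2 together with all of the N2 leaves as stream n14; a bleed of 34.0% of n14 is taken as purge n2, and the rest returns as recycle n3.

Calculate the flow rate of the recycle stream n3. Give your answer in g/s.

N2 enters only via n4 and leaves only via the purge: 609×0.415 = 0.340×(N2 in n14), and the absorber passes all N2, so N2 in n5 = N2 in n14 = 743.34 g/s.
CO2 in n5: m_A = 609×0.585 + (1−0.340)·(1−0.841)·m_A, so m_A = 356.26/0.8951 = 398.03 g/s.
n14 = (1−0.841)×398.03 + 743.34 = 806.63 g/s.
Recycle n3 = (1−0.340)×806.63 = 532.37 g/s.

532.4 g/s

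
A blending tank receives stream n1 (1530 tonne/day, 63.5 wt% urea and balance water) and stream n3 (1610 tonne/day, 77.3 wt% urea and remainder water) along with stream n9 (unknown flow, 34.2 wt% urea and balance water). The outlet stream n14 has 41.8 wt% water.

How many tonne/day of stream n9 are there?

Let n9 be the unknown flow. Total out = 3140 + n9.
water balance: 923.92 + 0.658·n9 = 0.418·(3140 + n9)
(0.658 − 0.418)·n9 = 0.418×3140 − 923.92 = 388.6
n9 = 388.6 / 0.240 = 1619.2 tonne/day

1619 tonne/day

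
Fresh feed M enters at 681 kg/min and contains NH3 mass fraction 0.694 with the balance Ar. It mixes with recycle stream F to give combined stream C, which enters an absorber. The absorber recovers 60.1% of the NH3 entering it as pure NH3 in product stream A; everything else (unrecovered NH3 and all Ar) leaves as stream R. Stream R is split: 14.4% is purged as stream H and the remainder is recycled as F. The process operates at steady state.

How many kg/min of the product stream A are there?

NH3 in C: m_A = 681×0.694 + (1−0.144)·(1−0.601)·m_A, so m_A = 472.61/0.6585 = 717.76 kg/min.
Product A = 0.601×717.76 = 431.37 kg/min.

431.4 kg/min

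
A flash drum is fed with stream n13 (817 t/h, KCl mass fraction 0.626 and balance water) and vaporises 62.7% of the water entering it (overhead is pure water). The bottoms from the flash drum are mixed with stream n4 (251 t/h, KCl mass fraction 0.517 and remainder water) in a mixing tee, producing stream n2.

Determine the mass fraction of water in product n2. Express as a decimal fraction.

0.268

Vapour removed = 0.627×0.374×817 = 191.58 t/h; concentrate = 625.42 t/h.
water reaching the mixer = 113.97 (from concentrate) + 251×0.483 = 235.21 t/h.
Product flow = 625.42 + 251 = 876.42 t/h; water fraction = 0.268.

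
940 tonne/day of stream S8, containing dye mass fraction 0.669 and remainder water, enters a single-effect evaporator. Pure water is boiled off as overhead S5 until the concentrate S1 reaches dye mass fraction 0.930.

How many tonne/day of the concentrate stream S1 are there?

dye is conserved: 940×0.669 = 628.86 tonne/day all reports to the concentrate.
Concentrate = 628.86/(target fraction) = 676.19 tonne/day.

676.2 tonne/day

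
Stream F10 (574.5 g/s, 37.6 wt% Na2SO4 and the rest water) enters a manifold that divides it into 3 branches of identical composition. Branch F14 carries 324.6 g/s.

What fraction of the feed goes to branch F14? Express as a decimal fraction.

Fraction to F14 = 324.6/574.5 = 0.5650.

0.565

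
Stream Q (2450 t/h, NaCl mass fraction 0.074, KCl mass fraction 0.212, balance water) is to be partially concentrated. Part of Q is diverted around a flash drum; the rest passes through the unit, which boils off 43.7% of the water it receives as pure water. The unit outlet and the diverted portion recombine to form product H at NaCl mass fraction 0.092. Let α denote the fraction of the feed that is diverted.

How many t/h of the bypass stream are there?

913.7 t/h

All 2450×0.074 = 181.3 t/h of NaCl reaches H, so H = 181.3/0.092 = 1970.7 t/h and vapour = 479.35 t/h.
The evaporator receives (1−α)·2450 of feed at 0.714 water and removes 0.437 of that water:
0.437×0.714×(1−α)×2450 = 479.35
(1−α) = 479.35/764.44 = 0.6271;  α = 0.3729.
Bypass flow = 0.3729×2450 = 913.72 t/h.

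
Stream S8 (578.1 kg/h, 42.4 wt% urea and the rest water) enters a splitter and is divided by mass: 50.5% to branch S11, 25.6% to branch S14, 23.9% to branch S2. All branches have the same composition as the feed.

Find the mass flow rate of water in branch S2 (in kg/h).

Branch S2 total = 0.239×578.1 = 138.17 kg/h.
water in S2 = 0.576×138.17 = 79.584 kg/h.

79.58 kg/h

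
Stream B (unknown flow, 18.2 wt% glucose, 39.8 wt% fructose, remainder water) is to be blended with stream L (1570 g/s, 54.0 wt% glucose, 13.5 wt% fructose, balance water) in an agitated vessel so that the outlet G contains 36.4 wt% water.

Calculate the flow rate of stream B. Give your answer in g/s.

Let B be the unknown flow. Total out = 1570 + B.
water balance: 510.25 + 0.420·B = 0.364·(1570 + B)
(0.420 − 0.364)·B = 0.364×1570 − 510.25 = 61.23
B = 61.23 / 0.056 = 1093.4 g/s

1093 g/s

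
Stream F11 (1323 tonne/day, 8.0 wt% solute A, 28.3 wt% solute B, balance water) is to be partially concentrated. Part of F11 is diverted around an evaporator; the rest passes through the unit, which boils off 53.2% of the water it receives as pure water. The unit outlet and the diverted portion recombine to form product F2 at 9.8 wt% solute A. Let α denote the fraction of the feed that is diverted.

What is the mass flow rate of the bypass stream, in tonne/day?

All 1323×0.080 = 105.84 tonne/day of solute A reaches F2, so F2 = 105.84/0.098 = 1080 tonne/day and vapour = 243 tonne/day.
The evaporator receives (1−α)·1323 of feed at 0.637 water and removes 0.532 of that water:
0.532×0.637×(1−α)×1323 = 243
(1−α) = 243/448.34 = 0.5420;  α = 0.4580.
Bypass flow = 0.4580×1323 = 605.94 tonne/day.

605.9 tonne/day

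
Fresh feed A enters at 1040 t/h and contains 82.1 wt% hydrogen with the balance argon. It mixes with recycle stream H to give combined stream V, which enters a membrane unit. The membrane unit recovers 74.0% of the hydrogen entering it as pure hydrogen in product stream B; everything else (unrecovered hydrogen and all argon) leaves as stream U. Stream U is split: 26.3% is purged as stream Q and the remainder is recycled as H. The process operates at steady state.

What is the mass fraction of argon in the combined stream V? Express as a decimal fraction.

0.4013

argon enters only via A and leaves only via the purge: 1040×0.179 = 0.263×(argon in U), and the membrane unit passes all argon, so argon in V = argon in U = 707.83 t/h.
hydrogen in V: m_A = 1040×0.821 + (1−0.263)·(1−0.740)·m_A, so m_A = 853.84/0.8084 = 1056.2 t/h.
V = 1056.2 + 707.83 = 1764.1 t/h.
argon fraction in V = 707.83/1764.1 = 0.4013.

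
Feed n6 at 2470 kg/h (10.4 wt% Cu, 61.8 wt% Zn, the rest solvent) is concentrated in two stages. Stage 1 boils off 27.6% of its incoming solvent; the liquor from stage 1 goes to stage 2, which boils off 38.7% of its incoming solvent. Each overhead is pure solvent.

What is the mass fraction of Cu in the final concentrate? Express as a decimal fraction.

solvent in feed = 2470×0.278 = 686.66 kg/h.
After stage 1: solvent left = (1−0.276)×686.66 = 497.14; stream total = 2280.5 kg/h.
After stage 2: solvent left = (1−0.387)×497.14 = 304.75; final concentrate = 2088.1 kg/h.
Cu fraction = 256.88/2088.1 = 0.1230.

0.1230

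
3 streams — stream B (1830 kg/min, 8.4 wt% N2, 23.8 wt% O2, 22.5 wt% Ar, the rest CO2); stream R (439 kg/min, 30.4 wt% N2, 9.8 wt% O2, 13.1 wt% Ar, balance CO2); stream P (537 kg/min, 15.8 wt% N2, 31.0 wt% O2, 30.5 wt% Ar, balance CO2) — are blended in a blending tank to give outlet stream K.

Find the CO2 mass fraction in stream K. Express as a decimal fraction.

0.412

Total flow out = 1830 + 439 + 537 = 2806 kg/min.
CO2 in = 1830×0.453 + 439×0.467 + 537×0.227 = 1155.9 kg/min.
CO2 mass fraction in K = 1155.9/2806 = 0.412.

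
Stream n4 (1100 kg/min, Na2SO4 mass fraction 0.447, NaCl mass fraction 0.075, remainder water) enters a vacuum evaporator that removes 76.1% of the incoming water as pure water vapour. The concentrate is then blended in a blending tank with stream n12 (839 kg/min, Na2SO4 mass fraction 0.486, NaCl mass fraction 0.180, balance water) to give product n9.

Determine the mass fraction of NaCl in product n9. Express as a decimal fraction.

Vapour removed = 0.761×0.478×1100 = 400.13 kg/min; concentrate = 699.87 kg/min.
NaCl reaching the mixer = 82.5 (from concentrate) + 839×0.180 = 233.52 kg/min.
Product flow = 699.87 + 839 = 1538.9 kg/min; NaCl fraction = 0.152.

0.152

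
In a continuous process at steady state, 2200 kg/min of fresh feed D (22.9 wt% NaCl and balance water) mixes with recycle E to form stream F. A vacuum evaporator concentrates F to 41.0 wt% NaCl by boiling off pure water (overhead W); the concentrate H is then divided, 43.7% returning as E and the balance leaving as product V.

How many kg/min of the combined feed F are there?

3154 kg/min

Overall NaCl balance (none leaves overhead): NaCl in fresh feed = NaCl in product, i.e. 2200×0.229 = (1−0.437)·H·0.410.
H = 503.8/(0.410×0.563) = 2182.6 kg/min.
Recycle E = 0.437×2182.6 = 953.78 kg/min.
Combined feed F = 2200 + 953.78 = 3153.8 kg/min.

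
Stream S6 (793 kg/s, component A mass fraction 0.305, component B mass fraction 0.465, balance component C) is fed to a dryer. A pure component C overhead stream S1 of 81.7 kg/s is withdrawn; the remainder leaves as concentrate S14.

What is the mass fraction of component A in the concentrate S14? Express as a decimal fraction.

0.340

component A is not removed: 793×0.305 = 241.86 kg/s of component A enters S14.
Concentrate = 793 − 81.7 = 711.3 kg/s.
Mass fraction = 241.86/711.3 = 0.340.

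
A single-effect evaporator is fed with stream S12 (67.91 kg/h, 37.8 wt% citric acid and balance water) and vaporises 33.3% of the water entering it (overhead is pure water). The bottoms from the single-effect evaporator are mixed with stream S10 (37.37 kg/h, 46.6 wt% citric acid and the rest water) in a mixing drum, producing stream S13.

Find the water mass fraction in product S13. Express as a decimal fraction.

0.528

Vapour removed = 0.333×0.622×67.91 = 14.066 kg/h; concentrate = 53.844 kg/h.
water reaching the mixer = 28.174 (from concentrate) + 37.37×0.534 = 48.13 kg/h.
Product flow = 53.844 + 37.37 = 91.214 kg/h; water fraction = 0.528.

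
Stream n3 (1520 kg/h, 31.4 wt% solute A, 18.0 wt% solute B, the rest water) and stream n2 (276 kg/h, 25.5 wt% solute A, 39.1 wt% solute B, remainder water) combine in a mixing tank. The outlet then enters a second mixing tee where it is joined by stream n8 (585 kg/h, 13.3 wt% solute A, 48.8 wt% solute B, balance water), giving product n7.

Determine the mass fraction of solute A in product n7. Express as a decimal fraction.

0.263

Overall, product flow = 2381 kg/h.
solute A in = 1520×0.314 + 276×0.255 + 585×0.133 = 625.47 kg/h.
solute A fraction in n7 = 0.263.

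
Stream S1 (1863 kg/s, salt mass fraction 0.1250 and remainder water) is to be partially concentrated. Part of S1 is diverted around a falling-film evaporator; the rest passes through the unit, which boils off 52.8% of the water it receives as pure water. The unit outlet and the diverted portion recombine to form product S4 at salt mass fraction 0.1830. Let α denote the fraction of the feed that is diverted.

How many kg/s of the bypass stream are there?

585 kg/s

All 1863×0.125 = 232.88 kg/s of salt reaches S4, so S4 = 232.88/0.183 = 1272.5 kg/s and vapour = 590.46 kg/s.
The evaporator receives (1−α)·1863 of feed at 0.875 water and removes 0.528 of that water:
0.528×0.875×(1−α)×1863 = 590.46
(1−α) = 590.46/860.71 = 0.6860;  α = 0.3140.
Bypass flow = 0.3140×1863 = 584.95 kg/s.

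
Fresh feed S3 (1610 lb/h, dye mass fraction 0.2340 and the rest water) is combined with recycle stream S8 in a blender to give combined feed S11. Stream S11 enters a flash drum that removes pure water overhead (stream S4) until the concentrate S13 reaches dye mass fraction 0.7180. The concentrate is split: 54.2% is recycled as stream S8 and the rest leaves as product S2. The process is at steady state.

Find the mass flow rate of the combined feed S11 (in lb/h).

2231 lb/h

Overall dye balance (none leaves overhead): dye in fresh feed = dye in product, i.e. 1610×0.234 = (1−0.542)·S13·0.718.
S13 = 376.74/(0.718×0.458) = 1145.6 lb/h.
Recycle S8 = 0.542×1145.6 = 620.94 lb/h.
Combined feed S11 = 1610 + 620.94 = 2230.9 lb/h.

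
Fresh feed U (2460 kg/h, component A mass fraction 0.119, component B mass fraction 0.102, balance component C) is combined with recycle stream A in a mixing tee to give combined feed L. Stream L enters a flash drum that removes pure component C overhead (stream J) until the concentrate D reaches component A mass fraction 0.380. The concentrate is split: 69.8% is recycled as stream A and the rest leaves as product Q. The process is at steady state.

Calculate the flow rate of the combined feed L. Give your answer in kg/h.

Overall component A balance (none leaves overhead): component A in fresh feed = component A in product, i.e. 2460×0.119 = (1−0.698)·D·0.380.
D = 292.74/(0.380×0.302) = 2550.9 kg/h.
Recycle A = 0.698×2550.9 = 1780.5 kg/h.
Combined feed L = 2460 + 1780.5 = 4240.5 kg/h.

4241 kg/h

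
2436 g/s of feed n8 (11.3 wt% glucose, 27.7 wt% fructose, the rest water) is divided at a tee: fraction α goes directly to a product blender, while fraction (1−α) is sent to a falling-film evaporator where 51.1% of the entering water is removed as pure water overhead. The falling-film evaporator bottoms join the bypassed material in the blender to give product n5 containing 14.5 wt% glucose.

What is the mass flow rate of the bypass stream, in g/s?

All 2436×0.113 = 275.27 g/s of glucose reaches n5, so n5 = 275.27/0.145 = 1898.4 g/s and vapour = 537.6 g/s.
The evaporator receives (1−α)·2436 of feed at 0.610 water and removes 0.511 of that water:
0.511×0.610×(1−α)×2436 = 537.6
(1−α) = 537.6/759.33 = 0.7080;  α = 0.2920.
Bypass flow = 0.2920×2436 = 711.32 g/s.

711.3 g/s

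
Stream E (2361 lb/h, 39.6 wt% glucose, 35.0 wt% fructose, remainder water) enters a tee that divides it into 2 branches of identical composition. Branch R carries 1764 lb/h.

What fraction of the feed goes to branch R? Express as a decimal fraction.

0.747

Fraction to R = 1764/2361 = 0.7471.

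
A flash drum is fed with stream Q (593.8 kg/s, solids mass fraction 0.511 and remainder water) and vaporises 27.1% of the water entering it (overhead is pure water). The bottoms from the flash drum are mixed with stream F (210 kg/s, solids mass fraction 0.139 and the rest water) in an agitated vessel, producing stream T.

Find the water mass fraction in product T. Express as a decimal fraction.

0.541

Vapour removed = 0.271×0.489×593.8 = 78.69 kg/s; concentrate = 515.11 kg/s.
water reaching the mixer = 211.68 (from concentrate) + 210×0.861 = 392.49 kg/s.
Product flow = 515.11 + 210 = 725.11 kg/s; water fraction = 0.541.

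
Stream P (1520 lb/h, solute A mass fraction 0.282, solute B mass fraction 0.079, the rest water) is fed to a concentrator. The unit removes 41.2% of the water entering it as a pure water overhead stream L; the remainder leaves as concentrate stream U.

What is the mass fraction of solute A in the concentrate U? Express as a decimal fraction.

solute A is not removed: 1520×0.282 = 428.64 lb/h of solute A enters U.
water entering = 1520×0.639 = 971.28 lb/h; overhead removed = 0.412×971.28 = 400.17 lb/h.
Concentrate = 1520 − 400.17 = 1119.8 lb/h.
Mass fraction = 428.64/1119.8 = 0.383.

0.383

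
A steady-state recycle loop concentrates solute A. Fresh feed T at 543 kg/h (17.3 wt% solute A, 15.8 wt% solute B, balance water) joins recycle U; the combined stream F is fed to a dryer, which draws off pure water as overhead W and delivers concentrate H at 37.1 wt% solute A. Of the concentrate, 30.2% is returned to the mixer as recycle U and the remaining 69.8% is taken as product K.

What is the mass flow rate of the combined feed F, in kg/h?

Overall solute A balance (none leaves overhead): solute A in fresh feed = solute A in product, i.e. 543×0.173 = (1−0.302)·H·0.371.
H = 93.939/(0.371×0.698) = 362.76 kg/h.
Recycle U = 0.302×362.76 = 109.55 kg/h.
Combined feed F = 543 + 109.55 = 652.55 kg/h.

652.6 kg/h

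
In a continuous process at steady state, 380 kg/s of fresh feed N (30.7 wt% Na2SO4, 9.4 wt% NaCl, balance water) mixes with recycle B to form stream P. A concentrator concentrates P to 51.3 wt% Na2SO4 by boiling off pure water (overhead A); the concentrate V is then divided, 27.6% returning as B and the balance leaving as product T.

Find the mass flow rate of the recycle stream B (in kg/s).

86.69 kg/s

Overall Na2SO4 balance (none leaves overhead): Na2SO4 in fresh feed = Na2SO4 in product, i.e. 380×0.307 = (1−0.276)·V·0.513.
V = 116.66/(0.513×0.724) = 314.1 kg/s.
Recycle B = 0.276×314.1 = 86.691 kg/s.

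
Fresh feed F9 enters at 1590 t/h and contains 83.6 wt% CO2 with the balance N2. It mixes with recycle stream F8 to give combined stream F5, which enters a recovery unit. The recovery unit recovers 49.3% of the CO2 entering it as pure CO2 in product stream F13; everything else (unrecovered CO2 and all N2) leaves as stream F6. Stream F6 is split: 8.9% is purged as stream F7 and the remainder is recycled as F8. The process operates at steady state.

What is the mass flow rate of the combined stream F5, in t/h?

N2 enters only via F9 and leaves only via the purge: 1590×0.164 = 0.089×(N2 in F6), and the recovery unit passes all N2, so N2 in F5 = N2 in F6 = 2929.9 t/h.
CO2 in F5: m_A = 1590×0.836 + (1−0.089)·(1−0.493)·m_A, so m_A = 1329.2/0.5381 = 2470.1 t/h.
F5 = 2470.1 + 2929.9 = 5400 t/h.

5400 t/h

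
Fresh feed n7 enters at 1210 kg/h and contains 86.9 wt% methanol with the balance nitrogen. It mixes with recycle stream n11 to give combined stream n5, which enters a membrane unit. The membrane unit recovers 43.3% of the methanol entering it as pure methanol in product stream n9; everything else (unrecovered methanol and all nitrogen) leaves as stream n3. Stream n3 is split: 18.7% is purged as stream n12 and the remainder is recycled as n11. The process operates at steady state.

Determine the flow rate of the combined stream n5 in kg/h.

nitrogen enters only via n7 and leaves only via the purge: 1210×0.131 = 0.187×(nitrogen in n3), and the membrane unit passes all nitrogen, so nitrogen in n5 = nitrogen in n3 = 847.65 kg/h.
methanol in n5: m_A = 1210×0.869 + (1−0.187)·(1−0.433)·m_A, so m_A = 1051.5/0.5390 = 1950.7 kg/h.
n5 = 1950.7 + 847.65 = 2798.4 kg/h.

2798 kg/h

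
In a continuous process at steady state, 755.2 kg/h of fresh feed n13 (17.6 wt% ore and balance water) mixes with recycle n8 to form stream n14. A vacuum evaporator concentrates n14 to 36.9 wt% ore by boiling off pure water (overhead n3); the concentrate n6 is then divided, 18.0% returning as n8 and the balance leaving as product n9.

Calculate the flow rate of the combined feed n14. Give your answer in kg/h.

834.3 kg/h

Overall ore balance (none leaves overhead): ore in fresh feed = ore in product, i.e. 755.2×0.176 = (1−0.180)·n6·0.369.
n6 = 132.92/(0.369×0.820) = 439.27 kg/h.
Recycle n8 = 0.180×439.27 = 79.069 kg/h.
Combined feed n14 = 755.2 + 79.069 = 834.27 kg/h.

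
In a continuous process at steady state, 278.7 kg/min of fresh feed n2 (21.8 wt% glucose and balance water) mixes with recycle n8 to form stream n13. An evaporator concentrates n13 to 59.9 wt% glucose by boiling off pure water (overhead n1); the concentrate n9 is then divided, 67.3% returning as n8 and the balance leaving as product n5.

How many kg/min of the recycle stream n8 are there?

Overall glucose balance (none leaves overhead): glucose in fresh feed = glucose in product, i.e. 278.7×0.218 = (1−0.673)·n9·0.599.
n9 = 60.757/(0.599×0.327) = 310.18 kg/min.
Recycle n8 = 0.673×310.18 = 208.75 kg/min.

208.8 kg/min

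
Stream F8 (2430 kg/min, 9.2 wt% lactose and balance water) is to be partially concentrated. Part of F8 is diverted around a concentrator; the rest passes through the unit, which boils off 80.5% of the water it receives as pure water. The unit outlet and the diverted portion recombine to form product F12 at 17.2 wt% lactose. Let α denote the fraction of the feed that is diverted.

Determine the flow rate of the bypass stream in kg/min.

All 2430×0.092 = 223.56 kg/min of lactose reaches F12, so F12 = 223.56/0.172 = 1299.8 kg/min and vapour = 1130.2 kg/min.
The evaporator receives (1−α)·2430 of feed at 0.908 water and removes 0.805 of that water:
0.805×0.908×(1−α)×2430 = 1130.2
(1−α) = 1130.2/1776.2 = 0.6363;  α = 0.3637.
Bypass flow = 0.3637×2430 = 883.73 kg/min.

883.7 kg/min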